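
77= 77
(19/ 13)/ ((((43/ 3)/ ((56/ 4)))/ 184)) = 146832/ 559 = 262.67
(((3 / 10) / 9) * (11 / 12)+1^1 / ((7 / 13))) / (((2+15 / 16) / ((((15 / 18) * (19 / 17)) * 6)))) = 180766 / 50337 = 3.59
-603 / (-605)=1.00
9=9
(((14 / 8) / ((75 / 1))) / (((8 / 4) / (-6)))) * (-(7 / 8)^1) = 49 / 800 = 0.06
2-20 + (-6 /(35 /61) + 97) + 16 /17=41343 /595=69.48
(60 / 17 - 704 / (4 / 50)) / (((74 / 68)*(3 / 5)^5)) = -934625000 / 8991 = -103951.17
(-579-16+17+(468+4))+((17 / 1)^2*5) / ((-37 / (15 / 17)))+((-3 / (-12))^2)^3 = -21286875 / 151552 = -140.46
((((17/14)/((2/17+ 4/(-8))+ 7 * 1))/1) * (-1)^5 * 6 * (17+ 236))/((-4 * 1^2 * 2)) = 34.82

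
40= 40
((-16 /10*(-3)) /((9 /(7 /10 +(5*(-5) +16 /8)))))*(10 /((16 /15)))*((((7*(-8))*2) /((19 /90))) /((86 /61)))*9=308516040 /817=377620.61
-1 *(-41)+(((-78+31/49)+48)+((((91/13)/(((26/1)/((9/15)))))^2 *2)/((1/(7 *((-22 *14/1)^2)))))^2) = 1050539092331471994/874680625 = 1201054490.41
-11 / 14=-0.79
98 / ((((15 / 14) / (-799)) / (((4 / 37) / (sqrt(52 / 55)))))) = -2192456 * sqrt(715) / 7215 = -8125.45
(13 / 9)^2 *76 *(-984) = -4212832 / 27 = -156030.81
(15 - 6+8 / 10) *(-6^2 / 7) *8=-2016 / 5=-403.20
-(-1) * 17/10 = 17/10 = 1.70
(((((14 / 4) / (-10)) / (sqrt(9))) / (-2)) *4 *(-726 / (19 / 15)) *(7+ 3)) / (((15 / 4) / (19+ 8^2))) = -562408 / 19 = -29600.42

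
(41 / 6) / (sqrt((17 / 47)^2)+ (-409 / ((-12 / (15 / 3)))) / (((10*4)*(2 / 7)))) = 61664 / 137825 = 0.45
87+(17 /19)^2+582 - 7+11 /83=19863464 /29963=662.93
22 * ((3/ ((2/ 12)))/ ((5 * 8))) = 99/ 10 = 9.90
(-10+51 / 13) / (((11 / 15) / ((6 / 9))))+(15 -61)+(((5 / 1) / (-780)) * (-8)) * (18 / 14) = -51510 / 1001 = -51.46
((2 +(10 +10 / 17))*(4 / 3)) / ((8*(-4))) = -107 / 204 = -0.52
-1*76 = -76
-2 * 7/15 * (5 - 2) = -14/5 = -2.80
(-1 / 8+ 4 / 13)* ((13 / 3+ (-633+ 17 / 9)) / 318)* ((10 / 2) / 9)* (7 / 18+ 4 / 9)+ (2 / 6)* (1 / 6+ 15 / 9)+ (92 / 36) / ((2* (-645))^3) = 70988908042711 / 159739421868000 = 0.44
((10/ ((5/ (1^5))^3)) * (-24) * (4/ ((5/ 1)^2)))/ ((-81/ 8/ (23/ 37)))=11776/ 624375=0.02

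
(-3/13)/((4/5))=-15/52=-0.29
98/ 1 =98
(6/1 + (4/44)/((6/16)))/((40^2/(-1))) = -103/26400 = -0.00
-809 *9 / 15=-2427 / 5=-485.40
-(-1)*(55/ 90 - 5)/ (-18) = 79/ 324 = 0.24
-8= -8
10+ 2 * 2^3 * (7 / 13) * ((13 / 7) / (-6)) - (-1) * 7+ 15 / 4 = 217 / 12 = 18.08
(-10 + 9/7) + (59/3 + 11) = 461/21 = 21.95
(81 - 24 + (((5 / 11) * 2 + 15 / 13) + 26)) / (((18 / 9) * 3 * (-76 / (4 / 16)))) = -3041 / 65208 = -0.05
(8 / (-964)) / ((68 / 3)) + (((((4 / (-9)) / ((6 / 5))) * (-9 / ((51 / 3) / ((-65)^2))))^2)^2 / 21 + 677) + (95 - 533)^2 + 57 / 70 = 3839702953798106771513 / 171193411305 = 22429034648.75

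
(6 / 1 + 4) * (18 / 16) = 45 / 4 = 11.25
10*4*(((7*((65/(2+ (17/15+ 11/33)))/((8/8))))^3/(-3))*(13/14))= -27993164.06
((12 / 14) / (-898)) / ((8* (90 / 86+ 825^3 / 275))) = -43 / 735886682160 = -0.00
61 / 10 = 6.10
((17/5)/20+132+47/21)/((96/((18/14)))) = 282257/156800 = 1.80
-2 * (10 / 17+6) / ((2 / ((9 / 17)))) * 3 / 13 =-3024 / 3757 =-0.80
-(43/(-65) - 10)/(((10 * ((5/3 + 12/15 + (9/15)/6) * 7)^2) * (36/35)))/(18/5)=25/28028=0.00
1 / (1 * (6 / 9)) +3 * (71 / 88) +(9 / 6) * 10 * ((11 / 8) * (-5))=-99.20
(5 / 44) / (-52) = -5 / 2288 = -0.00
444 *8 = 3552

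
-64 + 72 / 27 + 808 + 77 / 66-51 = 4181 / 6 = 696.83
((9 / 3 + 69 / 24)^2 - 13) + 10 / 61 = 84637 / 3904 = 21.68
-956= -956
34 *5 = 170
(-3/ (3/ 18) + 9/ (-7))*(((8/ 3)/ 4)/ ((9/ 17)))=-170/ 7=-24.29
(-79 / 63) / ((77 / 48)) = -1264 / 1617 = -0.78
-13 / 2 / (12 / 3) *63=-819 / 8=-102.38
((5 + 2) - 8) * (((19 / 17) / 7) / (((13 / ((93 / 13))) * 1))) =-1767 / 20111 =-0.09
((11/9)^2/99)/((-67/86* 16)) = -473/390744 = -0.00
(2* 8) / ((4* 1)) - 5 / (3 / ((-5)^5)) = 5212.33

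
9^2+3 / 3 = 82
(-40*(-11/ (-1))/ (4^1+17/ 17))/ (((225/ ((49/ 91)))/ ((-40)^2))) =-39424/ 117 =-336.96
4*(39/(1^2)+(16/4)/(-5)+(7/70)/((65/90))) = 9968/65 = 153.35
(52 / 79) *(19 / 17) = 988 / 1343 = 0.74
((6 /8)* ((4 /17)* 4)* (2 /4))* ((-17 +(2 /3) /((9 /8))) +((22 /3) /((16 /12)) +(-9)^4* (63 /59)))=22285771 /9027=2468.79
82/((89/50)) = 4100/89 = 46.07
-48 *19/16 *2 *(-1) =114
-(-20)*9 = 180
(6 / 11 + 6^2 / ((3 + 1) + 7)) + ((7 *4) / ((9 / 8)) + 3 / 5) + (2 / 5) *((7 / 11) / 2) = 2914 / 99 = 29.43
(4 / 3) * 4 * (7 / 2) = 56 / 3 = 18.67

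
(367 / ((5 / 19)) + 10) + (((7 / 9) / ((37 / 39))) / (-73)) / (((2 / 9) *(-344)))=13050757989 / 9291440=1404.60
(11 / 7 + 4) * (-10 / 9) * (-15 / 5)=18.57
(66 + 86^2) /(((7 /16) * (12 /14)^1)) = 59696 /3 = 19898.67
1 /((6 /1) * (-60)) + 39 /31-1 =2849 /11160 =0.26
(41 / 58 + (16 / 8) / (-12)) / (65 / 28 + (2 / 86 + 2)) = 56588 / 455097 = 0.12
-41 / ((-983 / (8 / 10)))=164 / 4915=0.03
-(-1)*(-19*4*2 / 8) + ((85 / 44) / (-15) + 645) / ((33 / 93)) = 2611225 / 1452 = 1798.36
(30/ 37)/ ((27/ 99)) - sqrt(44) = 110/ 37 - 2*sqrt(11) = -3.66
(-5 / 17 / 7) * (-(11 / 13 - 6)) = -335 / 1547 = -0.22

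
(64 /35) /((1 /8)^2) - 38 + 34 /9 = 26084 /315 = 82.81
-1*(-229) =229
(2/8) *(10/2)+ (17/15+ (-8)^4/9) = 82349/180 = 457.49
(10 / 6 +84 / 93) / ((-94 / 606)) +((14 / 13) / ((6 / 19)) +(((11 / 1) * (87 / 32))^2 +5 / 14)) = 359075397449 / 407307264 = 881.58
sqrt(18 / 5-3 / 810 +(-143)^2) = sqrt(165666030) / 90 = 143.01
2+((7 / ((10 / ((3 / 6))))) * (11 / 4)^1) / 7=171 / 80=2.14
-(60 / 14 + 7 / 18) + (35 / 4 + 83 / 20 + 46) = 17081 / 315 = 54.23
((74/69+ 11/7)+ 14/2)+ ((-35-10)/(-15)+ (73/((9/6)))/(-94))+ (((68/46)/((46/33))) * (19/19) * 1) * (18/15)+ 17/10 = 15766811/1044246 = 15.10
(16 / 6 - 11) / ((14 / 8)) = -100 / 21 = -4.76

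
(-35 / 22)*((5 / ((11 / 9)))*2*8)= -12600 / 121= -104.13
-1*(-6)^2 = -36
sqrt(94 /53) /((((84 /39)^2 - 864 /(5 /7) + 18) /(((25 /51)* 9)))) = -63375* sqrt(4982) /903686782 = -0.00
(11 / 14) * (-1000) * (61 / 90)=-33550 / 63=-532.54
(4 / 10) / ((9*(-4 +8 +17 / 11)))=22 / 2745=0.01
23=23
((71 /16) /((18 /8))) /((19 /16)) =284 /171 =1.66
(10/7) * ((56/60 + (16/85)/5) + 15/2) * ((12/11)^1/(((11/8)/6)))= 4147392/71995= 57.61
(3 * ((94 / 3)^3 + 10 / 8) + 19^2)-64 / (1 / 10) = 3312427 / 36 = 92011.86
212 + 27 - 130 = 109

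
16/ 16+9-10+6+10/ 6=23/ 3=7.67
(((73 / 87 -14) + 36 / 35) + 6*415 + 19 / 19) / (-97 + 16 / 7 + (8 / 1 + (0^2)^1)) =-7548152 / 264045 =-28.59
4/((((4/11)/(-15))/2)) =-330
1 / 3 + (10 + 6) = 49 / 3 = 16.33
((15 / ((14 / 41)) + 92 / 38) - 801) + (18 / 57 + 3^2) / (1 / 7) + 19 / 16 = -1464601 / 2128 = -688.25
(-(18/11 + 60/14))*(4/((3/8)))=-4864/77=-63.17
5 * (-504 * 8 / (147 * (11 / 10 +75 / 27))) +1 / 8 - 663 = -13646429 / 19544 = -698.24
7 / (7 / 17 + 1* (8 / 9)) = 1071 / 199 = 5.38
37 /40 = 0.92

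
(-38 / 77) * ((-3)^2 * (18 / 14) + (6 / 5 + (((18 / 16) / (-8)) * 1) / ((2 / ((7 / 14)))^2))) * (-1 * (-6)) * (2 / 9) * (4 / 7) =-263359 / 54880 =-4.80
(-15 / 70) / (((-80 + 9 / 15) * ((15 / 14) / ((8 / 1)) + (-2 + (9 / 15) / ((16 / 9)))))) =-75 / 42479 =-0.00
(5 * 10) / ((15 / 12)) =40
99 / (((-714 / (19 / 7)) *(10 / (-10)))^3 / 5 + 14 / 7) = 0.00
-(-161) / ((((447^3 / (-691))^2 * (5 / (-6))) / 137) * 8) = -10531798417 / 53180679210880860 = -0.00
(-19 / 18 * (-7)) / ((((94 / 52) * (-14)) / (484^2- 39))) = -57851599 / 846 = -68382.50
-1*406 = -406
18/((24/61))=183/4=45.75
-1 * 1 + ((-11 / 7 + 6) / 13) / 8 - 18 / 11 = -20771 / 8008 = -2.59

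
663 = 663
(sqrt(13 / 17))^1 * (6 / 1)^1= 6 * sqrt(221) / 17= 5.25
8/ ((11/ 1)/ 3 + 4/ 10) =120/ 61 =1.97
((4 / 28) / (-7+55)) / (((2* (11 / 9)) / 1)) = 3 / 2464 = 0.00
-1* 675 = -675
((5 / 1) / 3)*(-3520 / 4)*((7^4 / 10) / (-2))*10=5282200 / 3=1760733.33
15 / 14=1.07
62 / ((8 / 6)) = 93 / 2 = 46.50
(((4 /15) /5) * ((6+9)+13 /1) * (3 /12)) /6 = 14 /225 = 0.06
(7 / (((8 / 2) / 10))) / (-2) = -35 / 4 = -8.75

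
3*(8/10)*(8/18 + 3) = 124/15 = 8.27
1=1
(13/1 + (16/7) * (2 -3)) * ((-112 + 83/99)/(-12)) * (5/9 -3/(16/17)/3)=-20084125/399168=-50.31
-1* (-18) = 18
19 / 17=1.12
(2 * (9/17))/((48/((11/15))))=11/680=0.02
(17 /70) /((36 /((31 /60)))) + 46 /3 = 2318927 /151200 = 15.34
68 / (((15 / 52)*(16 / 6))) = 442 / 5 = 88.40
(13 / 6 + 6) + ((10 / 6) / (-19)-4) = 155 / 38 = 4.08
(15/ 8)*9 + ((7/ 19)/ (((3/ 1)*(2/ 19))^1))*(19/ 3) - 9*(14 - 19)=4987/ 72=69.26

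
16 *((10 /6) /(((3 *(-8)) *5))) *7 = -14 /9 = -1.56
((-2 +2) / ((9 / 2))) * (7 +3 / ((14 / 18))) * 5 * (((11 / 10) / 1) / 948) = 0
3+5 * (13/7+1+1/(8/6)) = 589/28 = 21.04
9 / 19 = 0.47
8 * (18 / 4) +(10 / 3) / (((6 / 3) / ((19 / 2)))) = 311 / 6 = 51.83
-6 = -6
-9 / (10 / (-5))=9 / 2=4.50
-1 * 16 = -16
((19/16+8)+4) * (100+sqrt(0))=5275/4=1318.75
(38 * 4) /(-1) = -152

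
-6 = -6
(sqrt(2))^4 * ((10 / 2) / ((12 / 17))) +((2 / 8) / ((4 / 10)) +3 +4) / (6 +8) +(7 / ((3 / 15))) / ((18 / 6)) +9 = 5549 / 112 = 49.54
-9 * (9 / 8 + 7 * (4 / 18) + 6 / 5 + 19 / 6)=-2537 / 40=-63.42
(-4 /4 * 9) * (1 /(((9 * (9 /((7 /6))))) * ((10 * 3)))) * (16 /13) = -28 /5265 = -0.01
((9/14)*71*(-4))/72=-71/28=-2.54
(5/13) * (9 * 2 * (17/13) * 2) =3060/169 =18.11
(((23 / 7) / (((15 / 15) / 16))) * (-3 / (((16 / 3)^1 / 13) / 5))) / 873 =-2.20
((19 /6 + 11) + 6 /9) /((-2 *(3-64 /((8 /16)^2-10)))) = -1157 /1492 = -0.78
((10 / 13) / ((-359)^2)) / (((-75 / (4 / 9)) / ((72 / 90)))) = -32 / 1130930775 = -0.00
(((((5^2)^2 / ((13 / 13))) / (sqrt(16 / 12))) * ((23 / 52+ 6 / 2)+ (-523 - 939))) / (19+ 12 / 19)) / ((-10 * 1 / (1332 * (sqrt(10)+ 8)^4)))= 35510477310000 * sqrt(30) / 4849+ 120507683979375 * sqrt(3) / 4849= 83156181864.17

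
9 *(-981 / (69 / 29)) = -85347 / 23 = -3710.74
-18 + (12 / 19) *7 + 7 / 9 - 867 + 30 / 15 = -150104 / 171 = -877.80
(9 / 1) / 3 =3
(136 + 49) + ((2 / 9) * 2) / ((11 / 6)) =6113 / 33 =185.24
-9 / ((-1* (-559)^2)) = 0.00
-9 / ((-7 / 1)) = 9 / 7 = 1.29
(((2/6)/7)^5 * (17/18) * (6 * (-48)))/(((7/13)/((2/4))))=-1768/28588707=-0.00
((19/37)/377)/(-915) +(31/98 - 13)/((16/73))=-1158132284357/20012909280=-57.87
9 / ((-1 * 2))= -9 / 2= -4.50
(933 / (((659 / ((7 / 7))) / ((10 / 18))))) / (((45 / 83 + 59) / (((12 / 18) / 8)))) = 0.00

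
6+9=15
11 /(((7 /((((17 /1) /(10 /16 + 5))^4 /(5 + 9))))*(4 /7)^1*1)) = 470390272 /28704375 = 16.39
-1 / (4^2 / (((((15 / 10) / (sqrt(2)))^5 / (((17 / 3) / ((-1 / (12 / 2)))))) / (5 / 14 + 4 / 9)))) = 15309 * sqrt(2) / 7032832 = 0.00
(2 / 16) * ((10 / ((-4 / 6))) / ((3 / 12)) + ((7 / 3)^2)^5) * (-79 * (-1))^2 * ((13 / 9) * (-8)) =-22630615026097 / 531441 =-42583494.74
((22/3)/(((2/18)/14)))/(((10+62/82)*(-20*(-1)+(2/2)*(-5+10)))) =1804/525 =3.44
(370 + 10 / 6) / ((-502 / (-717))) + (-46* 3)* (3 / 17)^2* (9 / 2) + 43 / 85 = 512.01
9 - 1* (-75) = 84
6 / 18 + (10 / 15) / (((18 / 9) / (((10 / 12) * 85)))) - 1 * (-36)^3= 840239 / 18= 46679.94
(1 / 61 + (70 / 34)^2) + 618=10969736 / 17629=622.26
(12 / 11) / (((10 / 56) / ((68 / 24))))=952 / 55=17.31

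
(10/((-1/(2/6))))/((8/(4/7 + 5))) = -65/28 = -2.32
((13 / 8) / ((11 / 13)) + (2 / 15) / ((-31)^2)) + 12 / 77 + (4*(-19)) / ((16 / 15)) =-614236333 / 8879640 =-69.17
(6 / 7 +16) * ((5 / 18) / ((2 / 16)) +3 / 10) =13393 / 315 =42.52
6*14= 84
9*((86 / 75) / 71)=258 / 1775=0.15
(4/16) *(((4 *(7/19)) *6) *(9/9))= 2.21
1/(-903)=-1/903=-0.00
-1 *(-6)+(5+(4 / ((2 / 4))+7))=26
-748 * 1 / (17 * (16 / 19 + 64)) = -19 / 28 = -0.68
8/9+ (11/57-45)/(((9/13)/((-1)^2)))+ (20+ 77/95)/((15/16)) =-41.63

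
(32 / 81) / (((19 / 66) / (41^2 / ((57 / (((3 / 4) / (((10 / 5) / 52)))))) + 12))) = 7852768 / 9747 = 805.66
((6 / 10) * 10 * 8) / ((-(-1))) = 48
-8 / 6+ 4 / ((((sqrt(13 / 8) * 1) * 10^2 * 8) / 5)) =-4 / 3+ sqrt(26) / 260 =-1.31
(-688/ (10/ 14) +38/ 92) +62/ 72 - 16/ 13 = -51837089/ 53820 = -963.16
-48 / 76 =-12 / 19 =-0.63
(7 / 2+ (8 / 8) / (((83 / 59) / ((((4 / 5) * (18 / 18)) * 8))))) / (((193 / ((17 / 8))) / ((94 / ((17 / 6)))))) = 942021 / 320380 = 2.94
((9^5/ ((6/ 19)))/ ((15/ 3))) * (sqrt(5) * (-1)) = -373977 * sqrt(5)/ 10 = -83623.80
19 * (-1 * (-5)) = 95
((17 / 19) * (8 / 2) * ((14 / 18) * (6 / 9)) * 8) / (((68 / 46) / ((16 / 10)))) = 41216 / 2565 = 16.07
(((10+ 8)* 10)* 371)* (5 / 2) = 166950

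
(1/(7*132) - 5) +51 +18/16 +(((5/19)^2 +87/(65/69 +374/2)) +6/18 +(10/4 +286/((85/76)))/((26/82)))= 171750103331713/199160501540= 862.37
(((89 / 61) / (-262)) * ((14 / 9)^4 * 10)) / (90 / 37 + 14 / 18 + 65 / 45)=-63251944 / 902943045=-0.07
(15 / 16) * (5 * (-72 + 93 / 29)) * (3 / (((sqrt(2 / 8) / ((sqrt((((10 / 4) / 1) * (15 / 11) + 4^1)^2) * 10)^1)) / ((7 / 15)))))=-170722125 / 2552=-66897.38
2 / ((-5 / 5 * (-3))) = 2 / 3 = 0.67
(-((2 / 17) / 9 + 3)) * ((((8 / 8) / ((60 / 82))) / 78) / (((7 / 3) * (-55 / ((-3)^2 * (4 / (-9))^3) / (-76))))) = 22983616 / 930404475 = 0.02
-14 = -14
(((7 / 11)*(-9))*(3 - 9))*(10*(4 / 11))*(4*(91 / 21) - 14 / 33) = 2812320 / 1331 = 2112.94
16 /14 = 8 /7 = 1.14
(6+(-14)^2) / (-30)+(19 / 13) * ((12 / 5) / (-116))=-38248 / 5655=-6.76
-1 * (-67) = 67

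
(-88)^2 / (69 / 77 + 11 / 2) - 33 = 1160071 / 985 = 1177.74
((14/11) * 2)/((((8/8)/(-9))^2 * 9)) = 252/11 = 22.91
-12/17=-0.71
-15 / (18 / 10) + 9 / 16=-7.77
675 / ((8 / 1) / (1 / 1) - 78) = -135 / 14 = -9.64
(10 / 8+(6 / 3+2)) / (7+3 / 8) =0.71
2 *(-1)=-2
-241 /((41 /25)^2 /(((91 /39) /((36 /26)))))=-151.00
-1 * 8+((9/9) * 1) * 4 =-4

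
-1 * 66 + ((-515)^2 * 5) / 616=1285469 / 616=2086.80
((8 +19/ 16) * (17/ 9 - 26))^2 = 113060689/ 2304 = 49071.48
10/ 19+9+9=352/ 19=18.53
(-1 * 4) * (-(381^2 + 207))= 581472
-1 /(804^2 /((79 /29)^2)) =-6241 /543635856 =-0.00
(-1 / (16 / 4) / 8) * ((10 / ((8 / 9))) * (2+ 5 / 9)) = -115 / 128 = -0.90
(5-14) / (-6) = 3 / 2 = 1.50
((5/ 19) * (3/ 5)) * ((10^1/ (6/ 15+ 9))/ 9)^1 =50/ 2679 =0.02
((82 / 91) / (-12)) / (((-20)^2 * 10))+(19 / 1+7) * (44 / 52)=48047959 / 2184000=22.00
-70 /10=-7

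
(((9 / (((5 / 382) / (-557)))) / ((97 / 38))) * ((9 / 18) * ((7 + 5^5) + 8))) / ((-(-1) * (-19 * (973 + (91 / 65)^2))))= 15032483100 / 1182139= 12716.34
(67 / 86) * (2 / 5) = 0.31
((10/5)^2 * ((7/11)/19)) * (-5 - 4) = -252/209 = -1.21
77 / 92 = 0.84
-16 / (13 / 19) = -304 / 13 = -23.38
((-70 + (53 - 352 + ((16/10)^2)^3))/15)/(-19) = 5503481/4453125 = 1.24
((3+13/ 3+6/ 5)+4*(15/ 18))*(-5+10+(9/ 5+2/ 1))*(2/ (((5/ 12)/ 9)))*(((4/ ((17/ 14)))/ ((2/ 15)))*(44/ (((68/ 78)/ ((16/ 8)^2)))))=162566756352/ 7225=22500589.11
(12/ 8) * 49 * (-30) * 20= -44100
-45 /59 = -0.76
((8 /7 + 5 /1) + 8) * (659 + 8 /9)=9332.71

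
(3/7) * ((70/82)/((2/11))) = 165/82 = 2.01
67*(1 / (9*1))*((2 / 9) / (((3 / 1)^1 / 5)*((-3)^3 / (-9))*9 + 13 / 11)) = 0.10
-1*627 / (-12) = 209 / 4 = 52.25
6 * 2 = 12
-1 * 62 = -62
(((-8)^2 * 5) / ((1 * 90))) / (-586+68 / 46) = -184 / 30249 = -0.01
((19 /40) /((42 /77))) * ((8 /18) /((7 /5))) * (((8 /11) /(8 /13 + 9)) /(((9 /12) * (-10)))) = -988 /354375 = -0.00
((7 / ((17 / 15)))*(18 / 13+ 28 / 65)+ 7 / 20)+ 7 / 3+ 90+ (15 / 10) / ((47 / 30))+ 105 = 130784867 / 623220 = 209.85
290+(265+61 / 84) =46681 / 84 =555.73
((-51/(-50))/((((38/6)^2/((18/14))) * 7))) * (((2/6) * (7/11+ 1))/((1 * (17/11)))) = 729/442225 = 0.00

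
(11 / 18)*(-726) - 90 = -1601 / 3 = -533.67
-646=-646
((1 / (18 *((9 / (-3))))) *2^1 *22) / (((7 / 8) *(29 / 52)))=-9152 / 5481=-1.67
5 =5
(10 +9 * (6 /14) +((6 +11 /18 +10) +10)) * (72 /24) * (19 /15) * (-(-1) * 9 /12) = 96881 /840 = 115.33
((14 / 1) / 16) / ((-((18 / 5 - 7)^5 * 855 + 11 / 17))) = 74375 / 33020139392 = 0.00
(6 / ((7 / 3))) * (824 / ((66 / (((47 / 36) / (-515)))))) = -94 / 1155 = -0.08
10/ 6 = 5/ 3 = 1.67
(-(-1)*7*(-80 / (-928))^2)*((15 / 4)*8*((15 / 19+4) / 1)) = 238875 / 31958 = 7.47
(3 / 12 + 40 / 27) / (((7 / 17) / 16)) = 12716 / 189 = 67.28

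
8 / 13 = 0.62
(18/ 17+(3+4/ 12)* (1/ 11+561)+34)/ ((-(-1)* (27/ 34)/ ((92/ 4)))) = 49169768/ 891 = 55184.92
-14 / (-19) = 0.74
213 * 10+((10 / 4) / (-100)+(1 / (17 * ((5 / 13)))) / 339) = 491001941 / 230520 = 2129.98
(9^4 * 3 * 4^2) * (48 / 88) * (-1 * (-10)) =18895680 / 11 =1717789.09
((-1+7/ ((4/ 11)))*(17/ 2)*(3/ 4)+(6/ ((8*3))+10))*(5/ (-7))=-20255/ 224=-90.42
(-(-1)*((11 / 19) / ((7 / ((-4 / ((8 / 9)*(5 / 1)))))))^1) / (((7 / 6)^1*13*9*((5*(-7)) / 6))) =198 / 2118025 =0.00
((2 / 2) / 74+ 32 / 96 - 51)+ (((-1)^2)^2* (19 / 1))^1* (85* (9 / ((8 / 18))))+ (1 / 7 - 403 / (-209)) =21211882745 / 649572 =32655.17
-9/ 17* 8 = -72/ 17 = -4.24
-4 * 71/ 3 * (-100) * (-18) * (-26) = 4430400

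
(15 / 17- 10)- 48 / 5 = -1591 / 85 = -18.72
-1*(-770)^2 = -592900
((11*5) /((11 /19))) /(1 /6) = 570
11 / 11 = 1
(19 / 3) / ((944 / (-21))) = -133 / 944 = -0.14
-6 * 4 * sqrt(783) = -72 * sqrt(87) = -671.57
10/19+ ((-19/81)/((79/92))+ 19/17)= 2833265/2066877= 1.37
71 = 71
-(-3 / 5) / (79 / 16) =0.12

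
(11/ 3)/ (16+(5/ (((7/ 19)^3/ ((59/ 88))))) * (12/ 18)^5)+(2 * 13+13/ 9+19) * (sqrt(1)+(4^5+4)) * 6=6527260702655/ 22763044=286748.15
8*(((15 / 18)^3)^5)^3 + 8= 8.00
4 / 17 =0.24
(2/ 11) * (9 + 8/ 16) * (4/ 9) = 76/ 99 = 0.77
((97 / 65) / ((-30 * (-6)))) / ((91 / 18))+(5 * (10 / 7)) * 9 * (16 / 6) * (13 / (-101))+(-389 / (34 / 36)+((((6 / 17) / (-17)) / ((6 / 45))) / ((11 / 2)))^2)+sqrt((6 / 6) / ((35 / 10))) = -3742775711073889 / 8625000691450+sqrt(14) / 7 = -433.41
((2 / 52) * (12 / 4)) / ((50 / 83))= 0.19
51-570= -519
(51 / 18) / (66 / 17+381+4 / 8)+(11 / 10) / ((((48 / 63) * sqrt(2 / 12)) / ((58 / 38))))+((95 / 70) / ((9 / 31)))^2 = 6699 * sqrt(6) / 3040+4547235251 / 208023228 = 27.26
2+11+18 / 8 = 61 / 4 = 15.25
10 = 10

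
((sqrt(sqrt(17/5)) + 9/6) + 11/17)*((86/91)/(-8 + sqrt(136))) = 0.90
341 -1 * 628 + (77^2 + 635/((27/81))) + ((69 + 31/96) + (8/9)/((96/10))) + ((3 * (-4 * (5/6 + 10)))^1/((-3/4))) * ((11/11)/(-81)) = 59208607/7776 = 7614.28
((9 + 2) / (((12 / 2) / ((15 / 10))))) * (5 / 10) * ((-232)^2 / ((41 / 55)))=4070440 / 41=99279.02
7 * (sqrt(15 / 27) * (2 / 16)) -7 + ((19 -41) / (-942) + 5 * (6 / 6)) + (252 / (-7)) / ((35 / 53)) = -931253 / 16485 + 7 * sqrt(5) / 24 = -55.84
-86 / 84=-43 / 42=-1.02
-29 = -29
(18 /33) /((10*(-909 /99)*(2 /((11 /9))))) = -11 /3030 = -0.00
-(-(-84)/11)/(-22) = 42/121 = 0.35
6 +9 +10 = 25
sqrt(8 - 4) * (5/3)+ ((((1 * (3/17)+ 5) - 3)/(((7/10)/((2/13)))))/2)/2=16025/4641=3.45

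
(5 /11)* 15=75 /11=6.82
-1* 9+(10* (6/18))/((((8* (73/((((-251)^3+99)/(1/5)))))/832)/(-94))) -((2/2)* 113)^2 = 7729465899218/219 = 35294364836.61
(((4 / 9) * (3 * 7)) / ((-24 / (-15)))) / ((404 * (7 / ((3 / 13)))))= 5 / 10504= 0.00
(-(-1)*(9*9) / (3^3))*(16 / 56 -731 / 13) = -167.84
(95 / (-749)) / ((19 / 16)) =-80 / 749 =-0.11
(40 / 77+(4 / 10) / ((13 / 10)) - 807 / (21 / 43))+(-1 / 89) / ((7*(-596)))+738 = -48509533517 / 53097044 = -913.60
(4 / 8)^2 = 1 / 4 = 0.25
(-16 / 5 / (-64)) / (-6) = -1 / 120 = -0.01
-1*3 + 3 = 0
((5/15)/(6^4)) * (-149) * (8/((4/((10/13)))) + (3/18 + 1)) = -0.10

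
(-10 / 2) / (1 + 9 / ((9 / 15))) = -5 / 16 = -0.31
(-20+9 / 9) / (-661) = 19 / 661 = 0.03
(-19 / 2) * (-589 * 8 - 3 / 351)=10474795 / 234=44764.08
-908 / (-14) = 454 / 7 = 64.86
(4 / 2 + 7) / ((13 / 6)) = 54 / 13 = 4.15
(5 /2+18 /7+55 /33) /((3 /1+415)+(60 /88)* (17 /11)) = 34243 /2129631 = 0.02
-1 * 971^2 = -942841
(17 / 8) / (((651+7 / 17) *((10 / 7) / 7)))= 289 / 18080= 0.02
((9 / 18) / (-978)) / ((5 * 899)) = -0.00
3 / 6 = 1 / 2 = 0.50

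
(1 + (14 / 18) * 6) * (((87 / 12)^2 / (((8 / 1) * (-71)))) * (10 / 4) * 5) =-357425 / 54528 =-6.55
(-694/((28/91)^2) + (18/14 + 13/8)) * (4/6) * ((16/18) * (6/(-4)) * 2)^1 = 13026.60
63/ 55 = 1.15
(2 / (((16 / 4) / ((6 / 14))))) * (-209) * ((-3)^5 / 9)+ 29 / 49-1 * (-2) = 118757 / 98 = 1211.81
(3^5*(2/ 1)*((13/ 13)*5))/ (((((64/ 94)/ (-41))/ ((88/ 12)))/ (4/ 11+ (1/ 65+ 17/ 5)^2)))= -10907047386/ 845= -12907748.39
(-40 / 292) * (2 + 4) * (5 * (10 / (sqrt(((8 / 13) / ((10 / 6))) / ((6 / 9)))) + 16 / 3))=-77.14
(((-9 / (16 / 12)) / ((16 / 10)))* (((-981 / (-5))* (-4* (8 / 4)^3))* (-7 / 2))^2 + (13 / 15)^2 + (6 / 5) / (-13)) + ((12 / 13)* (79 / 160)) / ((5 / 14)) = -2037125762.87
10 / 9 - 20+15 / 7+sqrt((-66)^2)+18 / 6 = 3292 / 63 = 52.25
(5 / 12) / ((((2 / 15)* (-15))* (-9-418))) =5 / 10248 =0.00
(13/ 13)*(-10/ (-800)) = 1/ 80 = 0.01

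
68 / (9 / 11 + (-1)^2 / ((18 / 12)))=2244 / 49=45.80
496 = 496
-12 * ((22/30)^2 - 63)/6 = 28108/225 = 124.92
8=8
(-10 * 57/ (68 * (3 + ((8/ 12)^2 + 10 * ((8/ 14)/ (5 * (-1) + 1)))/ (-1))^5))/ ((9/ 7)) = -219990100365/ 33872521292534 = -0.01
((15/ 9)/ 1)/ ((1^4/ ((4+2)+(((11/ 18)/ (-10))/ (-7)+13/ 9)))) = 9391/ 756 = 12.42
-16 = -16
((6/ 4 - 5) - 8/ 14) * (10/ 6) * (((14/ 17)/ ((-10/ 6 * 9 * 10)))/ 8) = 19/ 4080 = 0.00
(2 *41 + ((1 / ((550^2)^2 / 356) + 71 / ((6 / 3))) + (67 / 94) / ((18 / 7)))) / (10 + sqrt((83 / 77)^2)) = 3988966186264577 / 375195382031250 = 10.63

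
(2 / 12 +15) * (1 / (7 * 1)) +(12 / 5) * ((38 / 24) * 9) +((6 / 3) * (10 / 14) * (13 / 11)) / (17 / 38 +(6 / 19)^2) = 7199713 / 182490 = 39.45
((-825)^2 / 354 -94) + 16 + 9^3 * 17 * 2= 3142419 / 118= 26630.67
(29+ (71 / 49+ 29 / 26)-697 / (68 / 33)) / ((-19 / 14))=781435 / 3458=225.98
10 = 10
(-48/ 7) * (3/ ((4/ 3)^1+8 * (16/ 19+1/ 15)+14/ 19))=-2.20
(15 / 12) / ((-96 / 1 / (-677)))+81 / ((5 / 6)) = 203549 / 1920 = 106.02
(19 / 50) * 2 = 19 / 25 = 0.76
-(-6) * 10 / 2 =30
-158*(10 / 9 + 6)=-10112 / 9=-1123.56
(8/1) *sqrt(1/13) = 8 *sqrt(13)/13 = 2.22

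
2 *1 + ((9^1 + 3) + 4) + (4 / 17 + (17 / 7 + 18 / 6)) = 2816 / 119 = 23.66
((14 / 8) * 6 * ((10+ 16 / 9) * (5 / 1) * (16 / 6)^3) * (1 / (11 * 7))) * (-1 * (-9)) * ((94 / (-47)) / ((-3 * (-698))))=-135680 / 103653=-1.31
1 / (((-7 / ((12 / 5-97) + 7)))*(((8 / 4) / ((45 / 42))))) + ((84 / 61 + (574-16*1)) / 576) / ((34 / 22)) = 35768125 / 4878048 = 7.33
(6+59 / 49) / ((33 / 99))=21.61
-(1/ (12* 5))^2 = -1/ 3600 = -0.00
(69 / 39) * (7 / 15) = 161 / 195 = 0.83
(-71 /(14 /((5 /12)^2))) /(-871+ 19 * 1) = 25 /24192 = 0.00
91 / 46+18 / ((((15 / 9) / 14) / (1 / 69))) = 959 / 230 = 4.17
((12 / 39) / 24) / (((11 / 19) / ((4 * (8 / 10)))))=152 / 2145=0.07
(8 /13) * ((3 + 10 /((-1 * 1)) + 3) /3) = -0.82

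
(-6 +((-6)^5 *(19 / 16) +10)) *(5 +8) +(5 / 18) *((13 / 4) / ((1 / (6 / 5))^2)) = -1199887 / 10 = -119988.70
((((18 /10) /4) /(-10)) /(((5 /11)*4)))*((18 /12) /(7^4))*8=-297 /2401000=-0.00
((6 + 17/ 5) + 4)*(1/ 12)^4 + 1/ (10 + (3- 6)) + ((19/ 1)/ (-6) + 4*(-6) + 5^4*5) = 2248387669/ 725760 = 3097.98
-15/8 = -1.88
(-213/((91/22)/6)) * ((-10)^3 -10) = 28397160/91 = 312056.70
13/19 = 0.68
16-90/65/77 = 15998/1001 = 15.98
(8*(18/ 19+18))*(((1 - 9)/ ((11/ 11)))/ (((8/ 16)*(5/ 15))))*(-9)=1244160/ 19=65482.11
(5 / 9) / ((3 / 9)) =5 / 3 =1.67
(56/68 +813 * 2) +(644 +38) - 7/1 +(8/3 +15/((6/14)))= 119314/51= 2339.49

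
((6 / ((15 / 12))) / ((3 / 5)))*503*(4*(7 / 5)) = 112672 / 5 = 22534.40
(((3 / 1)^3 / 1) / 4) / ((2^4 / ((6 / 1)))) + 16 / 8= 145 / 32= 4.53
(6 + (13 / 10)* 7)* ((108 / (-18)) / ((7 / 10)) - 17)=-27029 / 70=-386.13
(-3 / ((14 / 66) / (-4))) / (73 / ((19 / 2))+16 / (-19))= 3762 / 455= 8.27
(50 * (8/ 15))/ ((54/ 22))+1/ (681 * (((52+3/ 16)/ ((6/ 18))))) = 166799744/ 15353145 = 10.86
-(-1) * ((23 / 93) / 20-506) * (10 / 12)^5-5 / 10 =-589656961 / 2892672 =-203.85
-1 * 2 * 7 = -14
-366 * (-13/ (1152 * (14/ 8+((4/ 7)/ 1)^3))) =271999/ 127536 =2.13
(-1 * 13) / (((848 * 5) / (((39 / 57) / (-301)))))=169 / 24248560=0.00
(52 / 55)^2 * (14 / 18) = 18928 / 27225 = 0.70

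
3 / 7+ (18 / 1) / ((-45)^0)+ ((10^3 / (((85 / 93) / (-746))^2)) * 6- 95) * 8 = 64690843020761 / 2023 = 31977678210.95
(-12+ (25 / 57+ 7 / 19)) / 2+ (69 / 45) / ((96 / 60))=-705 / 152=-4.64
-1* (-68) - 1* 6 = 62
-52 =-52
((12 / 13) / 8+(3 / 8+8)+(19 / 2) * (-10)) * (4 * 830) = -3733755 / 13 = -287211.92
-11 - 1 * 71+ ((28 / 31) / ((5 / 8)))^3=-294118326 / 3723875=-78.98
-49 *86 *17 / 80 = -35819 / 40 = -895.48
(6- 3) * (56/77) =24/11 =2.18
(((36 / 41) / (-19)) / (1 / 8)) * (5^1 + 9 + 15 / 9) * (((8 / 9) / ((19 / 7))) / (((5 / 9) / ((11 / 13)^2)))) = -30573312 / 12506845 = -2.44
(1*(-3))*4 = -12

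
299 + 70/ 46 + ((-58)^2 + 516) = 96152/ 23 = 4180.52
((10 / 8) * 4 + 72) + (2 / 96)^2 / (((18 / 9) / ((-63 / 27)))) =1064441 / 13824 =77.00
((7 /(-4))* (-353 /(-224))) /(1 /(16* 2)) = -353 /4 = -88.25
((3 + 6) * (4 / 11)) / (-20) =-0.16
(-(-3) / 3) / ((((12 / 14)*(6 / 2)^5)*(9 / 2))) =7 / 6561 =0.00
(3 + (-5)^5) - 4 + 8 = -3118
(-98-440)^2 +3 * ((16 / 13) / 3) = 3762788 / 13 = 289445.23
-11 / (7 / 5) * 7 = -55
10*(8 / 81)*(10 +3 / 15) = 272 / 27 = 10.07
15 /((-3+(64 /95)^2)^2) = 1221759375 /528034441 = 2.31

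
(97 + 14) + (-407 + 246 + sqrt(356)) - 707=-757 + 2 * sqrt(89)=-738.13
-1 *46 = -46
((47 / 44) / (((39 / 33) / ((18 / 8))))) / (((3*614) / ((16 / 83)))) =141 / 662506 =0.00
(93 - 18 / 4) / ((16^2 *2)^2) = 177 / 524288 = 0.00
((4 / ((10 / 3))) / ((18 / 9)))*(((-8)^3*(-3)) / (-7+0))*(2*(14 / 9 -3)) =13312 / 35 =380.34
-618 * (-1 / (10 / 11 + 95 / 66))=263.15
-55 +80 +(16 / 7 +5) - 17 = 107 / 7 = 15.29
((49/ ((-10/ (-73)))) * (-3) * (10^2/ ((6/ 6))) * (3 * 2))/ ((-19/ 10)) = 338873.68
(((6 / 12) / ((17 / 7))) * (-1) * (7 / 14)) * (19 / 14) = -19 / 136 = -0.14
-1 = -1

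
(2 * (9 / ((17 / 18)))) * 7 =2268 / 17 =133.41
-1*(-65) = 65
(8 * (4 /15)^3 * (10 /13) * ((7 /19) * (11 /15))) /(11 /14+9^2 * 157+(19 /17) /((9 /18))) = 1705984 /688278313125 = 0.00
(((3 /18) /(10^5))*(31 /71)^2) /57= 0.00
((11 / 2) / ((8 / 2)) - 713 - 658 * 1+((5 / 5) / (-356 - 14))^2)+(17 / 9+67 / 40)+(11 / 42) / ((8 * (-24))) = -377020126939 / 275990400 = -1366.06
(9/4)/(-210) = -3/280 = -0.01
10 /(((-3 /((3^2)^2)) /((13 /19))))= -3510 /19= -184.74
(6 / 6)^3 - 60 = -59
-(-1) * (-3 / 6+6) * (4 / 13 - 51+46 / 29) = -203643 / 754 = -270.08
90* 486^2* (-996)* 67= -1418564832480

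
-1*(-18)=18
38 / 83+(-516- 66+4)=-47936 / 83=-577.54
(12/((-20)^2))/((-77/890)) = -267/770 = -0.35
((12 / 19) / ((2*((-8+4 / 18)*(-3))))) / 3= 3 / 665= 0.00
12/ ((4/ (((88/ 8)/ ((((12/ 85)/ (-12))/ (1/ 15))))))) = -187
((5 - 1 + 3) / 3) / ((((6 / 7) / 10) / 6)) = 490 / 3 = 163.33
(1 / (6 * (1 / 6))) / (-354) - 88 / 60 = -867 / 590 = -1.47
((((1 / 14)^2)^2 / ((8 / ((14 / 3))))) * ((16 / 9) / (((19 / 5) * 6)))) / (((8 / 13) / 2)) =65 / 16892064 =0.00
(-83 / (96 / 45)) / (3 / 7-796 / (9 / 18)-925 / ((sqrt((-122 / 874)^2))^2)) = 10809505 / 13631785984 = 0.00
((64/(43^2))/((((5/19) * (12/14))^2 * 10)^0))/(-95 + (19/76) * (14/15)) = -1920/5256707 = -0.00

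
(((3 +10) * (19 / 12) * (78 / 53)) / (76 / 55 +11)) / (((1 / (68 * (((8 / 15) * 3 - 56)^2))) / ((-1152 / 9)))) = -11372597936128 / 180465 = -63018302.36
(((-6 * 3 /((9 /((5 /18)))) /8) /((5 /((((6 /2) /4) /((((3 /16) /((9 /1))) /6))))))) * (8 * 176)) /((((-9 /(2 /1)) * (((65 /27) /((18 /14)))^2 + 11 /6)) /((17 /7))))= 426.95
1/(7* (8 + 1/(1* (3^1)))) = 3/175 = 0.02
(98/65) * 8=784/65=12.06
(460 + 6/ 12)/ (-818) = -921/ 1636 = -0.56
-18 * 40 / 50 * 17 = -1224 / 5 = -244.80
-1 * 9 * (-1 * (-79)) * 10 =-7110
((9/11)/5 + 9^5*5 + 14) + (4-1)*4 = 16239914/55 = 295271.16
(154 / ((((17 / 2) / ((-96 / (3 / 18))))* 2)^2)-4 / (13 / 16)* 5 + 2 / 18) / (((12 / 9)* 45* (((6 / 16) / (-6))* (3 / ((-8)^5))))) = 156686389215232 / 304317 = 514878857.29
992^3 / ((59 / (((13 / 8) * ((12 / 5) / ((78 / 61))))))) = 14886920192 / 295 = 50464136.24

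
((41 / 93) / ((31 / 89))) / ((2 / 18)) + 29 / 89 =1002152 / 85529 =11.72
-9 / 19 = -0.47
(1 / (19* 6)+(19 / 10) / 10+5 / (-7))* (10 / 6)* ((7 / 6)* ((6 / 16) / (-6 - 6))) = 20569 / 656640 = 0.03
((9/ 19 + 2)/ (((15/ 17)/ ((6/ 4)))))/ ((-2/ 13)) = -10387/ 380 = -27.33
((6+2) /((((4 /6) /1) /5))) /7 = 60 /7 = 8.57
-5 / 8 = -0.62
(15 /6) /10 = 1 /4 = 0.25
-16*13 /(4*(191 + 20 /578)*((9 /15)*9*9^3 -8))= -5780 /83420799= -0.00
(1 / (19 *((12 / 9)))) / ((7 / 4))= 3 / 133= 0.02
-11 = -11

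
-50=-50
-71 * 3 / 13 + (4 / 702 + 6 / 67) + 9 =-171424 / 23517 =-7.29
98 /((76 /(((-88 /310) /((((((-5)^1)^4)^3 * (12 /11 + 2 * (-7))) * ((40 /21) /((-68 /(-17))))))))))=124509 /510485839843750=0.00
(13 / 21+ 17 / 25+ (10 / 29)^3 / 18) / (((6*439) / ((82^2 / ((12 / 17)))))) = 714244879169 / 151768478925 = 4.71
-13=-13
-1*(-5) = 5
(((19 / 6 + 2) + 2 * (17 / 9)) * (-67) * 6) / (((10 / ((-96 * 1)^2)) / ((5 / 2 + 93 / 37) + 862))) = -531519846144 / 185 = -2873080249.43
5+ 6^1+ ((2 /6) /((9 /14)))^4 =11.07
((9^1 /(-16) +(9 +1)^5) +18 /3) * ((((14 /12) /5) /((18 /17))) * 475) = 18088983535 /1728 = 10468161.77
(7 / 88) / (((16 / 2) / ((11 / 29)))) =7 / 1856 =0.00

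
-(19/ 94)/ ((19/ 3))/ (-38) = 0.00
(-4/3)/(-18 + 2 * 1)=1/12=0.08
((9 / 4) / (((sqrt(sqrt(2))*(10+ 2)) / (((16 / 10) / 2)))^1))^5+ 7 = 243*2^(3 / 4) / 12800000+ 7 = 7.00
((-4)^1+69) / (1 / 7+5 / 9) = 93.07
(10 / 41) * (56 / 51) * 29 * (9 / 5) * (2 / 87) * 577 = 129248 / 697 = 185.43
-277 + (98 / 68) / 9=-84713 / 306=-276.84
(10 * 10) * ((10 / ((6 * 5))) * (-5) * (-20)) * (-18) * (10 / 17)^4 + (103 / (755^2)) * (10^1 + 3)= -342014888165381 / 47609058025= -7183.82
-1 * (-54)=54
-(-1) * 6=6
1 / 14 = 0.07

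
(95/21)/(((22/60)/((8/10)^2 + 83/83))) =1558/77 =20.23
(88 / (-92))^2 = 484 / 529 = 0.91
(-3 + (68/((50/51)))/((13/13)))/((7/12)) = 2844/25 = 113.76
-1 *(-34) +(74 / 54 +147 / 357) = 16424 / 459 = 35.78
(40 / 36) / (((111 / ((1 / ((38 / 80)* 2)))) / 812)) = 162400 / 18981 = 8.56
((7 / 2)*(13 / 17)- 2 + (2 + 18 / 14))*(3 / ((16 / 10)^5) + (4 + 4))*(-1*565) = -144663965605 / 7798784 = -18549.55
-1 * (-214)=214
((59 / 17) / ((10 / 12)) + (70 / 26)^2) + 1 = 178316 / 14365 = 12.41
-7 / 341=-0.02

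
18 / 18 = 1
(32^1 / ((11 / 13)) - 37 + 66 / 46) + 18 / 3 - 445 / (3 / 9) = -335667 / 253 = -1326.75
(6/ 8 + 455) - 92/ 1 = 1455/ 4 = 363.75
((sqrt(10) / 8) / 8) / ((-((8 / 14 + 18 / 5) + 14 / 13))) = -455*sqrt(10) / 152832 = -0.01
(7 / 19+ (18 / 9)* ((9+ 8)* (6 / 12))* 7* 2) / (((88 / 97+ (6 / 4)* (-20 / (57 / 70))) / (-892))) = 97966799 / 16557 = 5916.94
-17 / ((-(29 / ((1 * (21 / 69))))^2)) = 833 / 444889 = 0.00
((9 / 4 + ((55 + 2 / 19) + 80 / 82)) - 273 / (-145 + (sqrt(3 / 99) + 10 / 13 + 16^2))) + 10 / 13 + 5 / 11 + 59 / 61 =46137 * sqrt(33) / 69669728 + 27495966834306351 / 473420920090976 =58.08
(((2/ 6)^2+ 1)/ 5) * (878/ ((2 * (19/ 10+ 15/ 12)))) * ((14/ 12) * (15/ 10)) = 4390/ 81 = 54.20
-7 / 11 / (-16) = 7 / 176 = 0.04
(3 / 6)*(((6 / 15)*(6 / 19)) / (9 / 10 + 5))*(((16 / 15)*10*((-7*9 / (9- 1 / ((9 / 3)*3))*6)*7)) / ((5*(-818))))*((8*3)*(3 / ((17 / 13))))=89159616 / 194857825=0.46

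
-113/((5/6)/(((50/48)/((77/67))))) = -37855/308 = -122.91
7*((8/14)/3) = 4/3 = 1.33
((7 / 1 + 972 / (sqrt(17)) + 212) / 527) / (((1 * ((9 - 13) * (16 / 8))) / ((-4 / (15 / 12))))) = 438 / 2635 + 1944 * sqrt(17) / 44795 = 0.35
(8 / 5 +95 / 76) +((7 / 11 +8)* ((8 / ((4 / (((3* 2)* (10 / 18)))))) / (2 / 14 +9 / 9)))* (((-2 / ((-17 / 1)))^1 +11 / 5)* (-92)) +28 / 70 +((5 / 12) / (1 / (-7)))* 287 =-12988021 / 1122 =-11575.78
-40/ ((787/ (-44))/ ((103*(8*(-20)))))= -29004800/ 787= -36854.89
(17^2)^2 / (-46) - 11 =-84027 / 46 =-1826.67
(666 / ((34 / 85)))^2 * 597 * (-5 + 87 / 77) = -493195460850 / 77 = -6405135855.19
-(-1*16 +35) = -19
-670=-670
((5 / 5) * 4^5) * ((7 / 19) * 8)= 57344 / 19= 3018.11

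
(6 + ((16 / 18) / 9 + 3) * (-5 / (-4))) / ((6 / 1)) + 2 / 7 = 26281 / 13608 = 1.93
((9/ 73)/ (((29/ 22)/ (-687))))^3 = -2516898963825576/ 9487735613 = -265279.21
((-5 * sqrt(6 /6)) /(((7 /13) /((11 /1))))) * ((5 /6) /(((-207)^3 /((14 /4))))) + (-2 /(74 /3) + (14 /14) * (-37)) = -146031316477 /3938165892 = -37.08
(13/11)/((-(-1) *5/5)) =1.18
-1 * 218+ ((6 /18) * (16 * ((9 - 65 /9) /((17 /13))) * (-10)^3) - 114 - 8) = -3484060 /459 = -7590.54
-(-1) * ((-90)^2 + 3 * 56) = 8268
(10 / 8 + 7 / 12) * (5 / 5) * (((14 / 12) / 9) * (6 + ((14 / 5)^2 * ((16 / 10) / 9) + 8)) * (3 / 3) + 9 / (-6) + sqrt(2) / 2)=331111 / 364500 + 11 * sqrt(2) / 12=2.20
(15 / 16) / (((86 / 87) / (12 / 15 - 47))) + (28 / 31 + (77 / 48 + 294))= 32336395 / 127968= 252.69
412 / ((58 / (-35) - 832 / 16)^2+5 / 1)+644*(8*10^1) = 51520.14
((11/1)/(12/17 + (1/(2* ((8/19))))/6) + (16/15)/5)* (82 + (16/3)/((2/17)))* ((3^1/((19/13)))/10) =323.68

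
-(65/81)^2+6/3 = 8897/6561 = 1.36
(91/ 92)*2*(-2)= -91/ 23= -3.96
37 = 37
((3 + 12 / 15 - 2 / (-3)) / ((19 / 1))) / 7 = 0.03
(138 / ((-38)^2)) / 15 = 23 / 3610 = 0.01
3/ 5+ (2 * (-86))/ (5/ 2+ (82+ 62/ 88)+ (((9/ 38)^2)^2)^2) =-28905207664214239/ 20374843276596535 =-1.42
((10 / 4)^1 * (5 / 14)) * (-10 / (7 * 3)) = -0.43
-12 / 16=-0.75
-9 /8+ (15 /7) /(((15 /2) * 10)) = -307 /280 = -1.10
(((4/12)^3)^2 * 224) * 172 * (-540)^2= 15411200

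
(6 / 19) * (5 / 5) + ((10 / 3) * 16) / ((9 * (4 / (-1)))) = -598 / 513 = -1.17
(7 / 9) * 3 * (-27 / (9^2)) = -7 / 9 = -0.78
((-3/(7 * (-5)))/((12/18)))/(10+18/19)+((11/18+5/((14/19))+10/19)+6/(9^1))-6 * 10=-127969799/2489760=-51.40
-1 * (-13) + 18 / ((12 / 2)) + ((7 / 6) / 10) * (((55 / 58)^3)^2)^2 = 279323972597417989398587 / 17390704224115214303232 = 16.06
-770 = -770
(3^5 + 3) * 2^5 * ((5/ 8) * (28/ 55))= 27552/ 11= 2504.73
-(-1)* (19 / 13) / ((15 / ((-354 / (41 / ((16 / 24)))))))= -4484 / 7995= -0.56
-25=-25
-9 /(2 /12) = -54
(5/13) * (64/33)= 320/429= 0.75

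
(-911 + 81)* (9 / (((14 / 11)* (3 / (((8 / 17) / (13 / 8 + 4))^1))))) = -58432 / 357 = -163.68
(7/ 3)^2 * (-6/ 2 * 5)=-245/ 3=-81.67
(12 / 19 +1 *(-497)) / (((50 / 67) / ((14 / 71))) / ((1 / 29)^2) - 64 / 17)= -0.16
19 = 19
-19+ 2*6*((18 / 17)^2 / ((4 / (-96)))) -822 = -336361 / 289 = -1163.88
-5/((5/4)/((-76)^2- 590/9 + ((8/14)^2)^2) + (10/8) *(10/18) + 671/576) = -19743887680/7343122591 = -2.69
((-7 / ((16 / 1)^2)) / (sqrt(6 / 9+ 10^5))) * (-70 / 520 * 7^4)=117649 * sqrt(900006) / 3993626624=0.03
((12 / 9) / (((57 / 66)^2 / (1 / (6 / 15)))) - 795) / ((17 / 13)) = -11129885 / 18411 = -604.52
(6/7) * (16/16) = 6/7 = 0.86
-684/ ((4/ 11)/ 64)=-120384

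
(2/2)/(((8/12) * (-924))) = -1/616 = -0.00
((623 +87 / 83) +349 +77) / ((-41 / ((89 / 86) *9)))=-34905177 / 146329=-238.54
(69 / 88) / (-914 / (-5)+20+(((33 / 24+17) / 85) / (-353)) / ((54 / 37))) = 37266210 / 9638642233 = 0.00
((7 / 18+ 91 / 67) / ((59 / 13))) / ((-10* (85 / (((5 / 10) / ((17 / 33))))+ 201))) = -301301 / 2258665140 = -0.00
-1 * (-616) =616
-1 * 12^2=-144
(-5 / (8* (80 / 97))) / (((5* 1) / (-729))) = 70713 / 640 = 110.49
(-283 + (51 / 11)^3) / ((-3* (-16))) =-122011 / 31944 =-3.82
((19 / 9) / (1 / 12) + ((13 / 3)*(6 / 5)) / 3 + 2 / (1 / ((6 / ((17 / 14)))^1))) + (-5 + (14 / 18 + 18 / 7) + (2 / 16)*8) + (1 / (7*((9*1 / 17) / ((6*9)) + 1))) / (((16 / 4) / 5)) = 40236737 / 1103130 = 36.48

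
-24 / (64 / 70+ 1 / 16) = -13440 / 547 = -24.57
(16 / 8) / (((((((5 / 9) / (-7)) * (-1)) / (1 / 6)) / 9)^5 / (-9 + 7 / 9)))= -991444106457 / 25000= -39657764.26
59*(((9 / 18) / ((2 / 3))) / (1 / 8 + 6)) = 354 / 49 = 7.22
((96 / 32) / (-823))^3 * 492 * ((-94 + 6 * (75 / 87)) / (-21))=-1629504 / 16165811243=-0.00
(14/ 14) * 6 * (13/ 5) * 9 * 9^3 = 511758/ 5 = 102351.60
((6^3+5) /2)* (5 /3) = 1105 /6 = 184.17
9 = 9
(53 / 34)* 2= 53 / 17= 3.12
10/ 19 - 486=-9224/ 19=-485.47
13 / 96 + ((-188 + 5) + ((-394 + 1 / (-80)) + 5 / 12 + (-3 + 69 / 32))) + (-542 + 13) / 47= -6638951 / 11280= -588.56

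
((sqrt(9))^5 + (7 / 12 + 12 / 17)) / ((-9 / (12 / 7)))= -49835 / 1071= -46.53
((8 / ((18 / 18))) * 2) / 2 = 8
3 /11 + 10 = 113 /11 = 10.27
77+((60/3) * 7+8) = 225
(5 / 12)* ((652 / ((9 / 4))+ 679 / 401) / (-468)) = -5259595 / 20268144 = -0.26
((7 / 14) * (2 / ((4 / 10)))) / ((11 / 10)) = 25 / 11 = 2.27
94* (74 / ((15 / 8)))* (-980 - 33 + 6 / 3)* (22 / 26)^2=-2269158496 / 845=-2685394.67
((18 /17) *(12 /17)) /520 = 27 /18785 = 0.00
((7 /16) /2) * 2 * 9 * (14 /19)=441 /152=2.90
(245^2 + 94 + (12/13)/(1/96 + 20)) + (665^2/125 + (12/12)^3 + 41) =63698.85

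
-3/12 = -1/4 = -0.25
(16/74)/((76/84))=168/703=0.24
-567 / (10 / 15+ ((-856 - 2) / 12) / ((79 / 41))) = 268758 / 17273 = 15.56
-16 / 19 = -0.84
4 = 4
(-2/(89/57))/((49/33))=-3762/4361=-0.86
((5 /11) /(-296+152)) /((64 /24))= -5 /4224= -0.00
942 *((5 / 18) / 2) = 785 / 6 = 130.83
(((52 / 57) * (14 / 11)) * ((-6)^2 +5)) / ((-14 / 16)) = -34112 / 627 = -54.41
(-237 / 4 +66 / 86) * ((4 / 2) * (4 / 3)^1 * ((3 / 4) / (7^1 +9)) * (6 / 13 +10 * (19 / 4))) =-291711 / 832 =-350.61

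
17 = 17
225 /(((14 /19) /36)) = 10992.86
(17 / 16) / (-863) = -17 / 13808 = -0.00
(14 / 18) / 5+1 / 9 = 0.27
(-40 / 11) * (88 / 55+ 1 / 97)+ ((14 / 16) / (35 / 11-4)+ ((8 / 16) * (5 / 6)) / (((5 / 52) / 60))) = 1767475 / 6984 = 253.07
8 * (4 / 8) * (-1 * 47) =-188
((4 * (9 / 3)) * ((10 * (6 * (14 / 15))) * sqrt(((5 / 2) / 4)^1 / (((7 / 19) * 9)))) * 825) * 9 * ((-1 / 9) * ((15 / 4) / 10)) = -2475 * sqrt(1330) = -90261.18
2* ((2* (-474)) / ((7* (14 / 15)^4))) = -11998125 / 33614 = -356.94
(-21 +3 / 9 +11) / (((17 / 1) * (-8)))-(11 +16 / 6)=-1849 / 136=-13.60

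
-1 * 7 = -7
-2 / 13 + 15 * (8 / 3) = 39.85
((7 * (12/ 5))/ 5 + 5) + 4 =309/ 25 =12.36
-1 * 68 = -68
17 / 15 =1.13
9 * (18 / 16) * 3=243 / 8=30.38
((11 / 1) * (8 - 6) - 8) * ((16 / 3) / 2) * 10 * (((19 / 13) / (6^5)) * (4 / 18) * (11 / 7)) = 2090 / 85293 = 0.02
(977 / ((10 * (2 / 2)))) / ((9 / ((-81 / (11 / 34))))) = -149481 / 55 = -2717.84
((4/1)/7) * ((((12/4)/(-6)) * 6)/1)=-12/7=-1.71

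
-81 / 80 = -1.01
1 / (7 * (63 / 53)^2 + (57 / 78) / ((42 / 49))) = 438204 / 4707745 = 0.09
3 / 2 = 1.50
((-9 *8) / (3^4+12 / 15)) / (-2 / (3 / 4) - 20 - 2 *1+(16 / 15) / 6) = 8100 / 225359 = 0.04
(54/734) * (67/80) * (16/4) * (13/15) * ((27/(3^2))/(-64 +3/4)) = -23517/2321275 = -0.01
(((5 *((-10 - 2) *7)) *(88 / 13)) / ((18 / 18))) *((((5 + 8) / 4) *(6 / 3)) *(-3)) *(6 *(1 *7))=2328480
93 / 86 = 1.08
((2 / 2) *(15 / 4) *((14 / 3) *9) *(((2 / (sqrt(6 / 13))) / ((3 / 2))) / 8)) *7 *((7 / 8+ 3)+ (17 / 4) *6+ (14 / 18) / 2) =525035 *sqrt(78) / 576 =8050.32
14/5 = 2.80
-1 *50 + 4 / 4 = -49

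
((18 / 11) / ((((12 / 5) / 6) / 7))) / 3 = 105 / 11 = 9.55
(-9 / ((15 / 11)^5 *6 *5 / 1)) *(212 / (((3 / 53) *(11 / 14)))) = -1151543932 / 3796875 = -303.29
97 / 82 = 1.18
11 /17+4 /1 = 79 /17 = 4.65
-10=-10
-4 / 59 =-0.07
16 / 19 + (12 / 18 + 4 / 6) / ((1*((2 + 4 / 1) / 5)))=334 / 171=1.95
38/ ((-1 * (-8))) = 19/ 4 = 4.75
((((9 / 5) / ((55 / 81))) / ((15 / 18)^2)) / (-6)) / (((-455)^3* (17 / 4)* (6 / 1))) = 2916 / 11009201328125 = 0.00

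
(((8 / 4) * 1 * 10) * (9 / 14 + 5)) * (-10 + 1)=-7110 / 7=-1015.71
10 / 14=5 / 7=0.71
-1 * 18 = -18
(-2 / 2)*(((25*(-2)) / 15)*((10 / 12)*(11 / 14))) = 275 / 126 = 2.18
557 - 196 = 361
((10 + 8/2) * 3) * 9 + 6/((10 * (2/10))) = 381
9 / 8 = 1.12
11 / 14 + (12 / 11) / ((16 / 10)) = 113 / 77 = 1.47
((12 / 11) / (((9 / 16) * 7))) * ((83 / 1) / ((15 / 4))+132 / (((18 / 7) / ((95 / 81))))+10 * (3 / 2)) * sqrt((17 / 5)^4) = 2187466432 / 7016625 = 311.75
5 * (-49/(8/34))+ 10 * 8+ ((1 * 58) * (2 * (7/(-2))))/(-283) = -1086511/1132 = -959.82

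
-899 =-899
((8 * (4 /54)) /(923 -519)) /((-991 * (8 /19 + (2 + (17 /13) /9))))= -988 /1713057465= -0.00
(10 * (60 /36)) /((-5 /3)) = -10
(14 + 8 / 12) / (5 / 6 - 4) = -88 / 19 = -4.63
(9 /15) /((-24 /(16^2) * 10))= -16 /25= -0.64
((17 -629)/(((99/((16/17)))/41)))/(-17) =2624/187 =14.03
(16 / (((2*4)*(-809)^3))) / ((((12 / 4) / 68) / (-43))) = 0.00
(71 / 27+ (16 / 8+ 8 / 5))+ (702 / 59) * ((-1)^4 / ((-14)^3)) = 6.23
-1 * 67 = -67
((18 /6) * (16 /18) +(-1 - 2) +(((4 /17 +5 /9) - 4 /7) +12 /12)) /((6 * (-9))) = -949 /57834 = -0.02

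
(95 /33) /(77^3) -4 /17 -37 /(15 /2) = -6618807359 /1280575065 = -5.17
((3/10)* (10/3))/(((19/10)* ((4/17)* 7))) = 85/266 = 0.32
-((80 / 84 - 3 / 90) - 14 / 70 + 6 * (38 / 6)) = -8131 / 210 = -38.72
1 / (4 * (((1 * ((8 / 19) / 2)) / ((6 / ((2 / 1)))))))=3.56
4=4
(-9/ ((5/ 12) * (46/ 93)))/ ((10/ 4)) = -10044/ 575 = -17.47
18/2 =9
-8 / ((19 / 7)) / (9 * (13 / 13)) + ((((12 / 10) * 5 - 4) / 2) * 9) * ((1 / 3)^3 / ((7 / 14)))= 58 / 171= 0.34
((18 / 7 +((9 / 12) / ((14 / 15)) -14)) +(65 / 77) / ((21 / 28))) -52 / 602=-761729 / 79464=-9.59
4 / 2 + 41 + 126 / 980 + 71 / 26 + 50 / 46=491293 / 10465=46.95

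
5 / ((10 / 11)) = 11 / 2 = 5.50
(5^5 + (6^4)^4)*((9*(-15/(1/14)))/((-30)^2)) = -59243308122201/10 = -5924330812220.10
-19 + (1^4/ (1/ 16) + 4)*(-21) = -439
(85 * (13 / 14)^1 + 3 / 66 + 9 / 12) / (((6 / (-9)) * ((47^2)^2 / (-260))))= 4788225 / 751470874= 0.01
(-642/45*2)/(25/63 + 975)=-4494/153625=-0.03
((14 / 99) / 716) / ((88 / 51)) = 119 / 1039632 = 0.00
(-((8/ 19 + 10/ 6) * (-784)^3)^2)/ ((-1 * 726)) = 1644221425964168511488/ 1179387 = 1394132227982984.81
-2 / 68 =-1 / 34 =-0.03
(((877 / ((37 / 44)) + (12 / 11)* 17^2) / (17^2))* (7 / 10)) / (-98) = -138196 / 4116805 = -0.03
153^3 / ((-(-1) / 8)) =28652616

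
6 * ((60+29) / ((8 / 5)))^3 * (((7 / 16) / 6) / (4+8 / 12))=264363375 / 16384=16135.46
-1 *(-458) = 458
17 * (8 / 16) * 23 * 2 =391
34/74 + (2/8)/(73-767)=47155/102712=0.46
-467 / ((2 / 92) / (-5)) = 107410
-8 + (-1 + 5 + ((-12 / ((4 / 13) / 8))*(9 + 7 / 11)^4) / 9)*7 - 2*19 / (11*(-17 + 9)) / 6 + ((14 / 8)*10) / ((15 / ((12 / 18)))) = -2205777765709 / 1054152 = -2092466.52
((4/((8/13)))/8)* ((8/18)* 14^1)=91/18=5.06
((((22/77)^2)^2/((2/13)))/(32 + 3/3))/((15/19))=1976/1188495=0.00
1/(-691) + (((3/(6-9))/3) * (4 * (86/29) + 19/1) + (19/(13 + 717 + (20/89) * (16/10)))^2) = -2613286617374851/254009955660468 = -10.29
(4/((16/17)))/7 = 17/28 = 0.61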